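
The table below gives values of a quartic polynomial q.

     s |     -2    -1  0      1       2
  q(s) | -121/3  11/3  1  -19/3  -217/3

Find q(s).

q(s) = -4s^4 - s^3 + (5/3)s^2 - 4s + 1

Write q(s) = as^4 + bs^3 + cs^2 + ds + e. Substituting each data point gives a linear system:
  16a - 8b + 4c - 2d + e = -121/3
  a - b + c - d + e = 11/3
  e = 1
  a + b + c + d + e = -19/3
  16a + 8b + 4c + 2d + e = -217/3
Solving the system yields a = -4, b = -1, c = 5/3, d = -4, e = 1.
So q(s) = -4s⁴ - s³ + (5/3)s² - 4s + 1.
Check: q(0) = 1. ✓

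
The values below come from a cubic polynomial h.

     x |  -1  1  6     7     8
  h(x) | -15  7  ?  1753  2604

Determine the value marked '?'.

1112

The 4 known points determine the degree-3 polynomial uniquely.
Write h(x) = ax^3 + bx^2 + cx + d. Substituting each data point gives a linear system:
  -a + b - c + d = -15
  a + b + c + d = 7
  343a + 49b + 7c + d = 1753
  512a + 64b + 8c + d = 2604
Solving the system yields a = 5, b = 0, c = 6, d = -4.
So h(x) = 5x³ + 6x - 4.
Then h(6) = 1112.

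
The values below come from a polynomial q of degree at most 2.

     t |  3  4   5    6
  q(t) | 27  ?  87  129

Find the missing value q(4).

53

On equispaced nodes a degree-2 polynomial has vanishing third forward difference, so
  - q(3) + 3·q(4) - 3·q(5) + q(6) = 0.
Substituting the known values and solving for q(4):
  3·q(4) = 159
  q(4) = 53.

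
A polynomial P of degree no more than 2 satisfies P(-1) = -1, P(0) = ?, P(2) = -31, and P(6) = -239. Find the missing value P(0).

The 3 known points determine the degree-2 polynomial uniquely.
Write P(t) = at^2 + bt + c. Substituting each data point gives a linear system:
  a - b + c = -1
  4a + 2b + c = -31
  36a + 6b + c = -239
Solving the system yields a = -6, b = -4, c = 1.
So P(t) = -6t² - 4t + 1.
Then P(0) = 1.

1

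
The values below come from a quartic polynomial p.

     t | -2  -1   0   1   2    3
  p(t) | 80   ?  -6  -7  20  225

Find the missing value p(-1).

On equispaced nodes a degree-4 polynomial has vanishing fifth forward difference, so
  - p(-2) + 5·p(-1) - 10·p(0) + 10·p(1) - 5·p(2) + p(3) = 0.
Substituting the known values and solving for p(-1):
  5·p(-1) = -35
  p(-1) = -7.

-7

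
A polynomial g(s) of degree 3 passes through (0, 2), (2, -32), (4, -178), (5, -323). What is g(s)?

g(s) = -2s^3 - 2s^2 - 5s + 2

Write g(s) = as^3 + bs^2 + cs + d. Substituting each data point gives a linear system:
  d = 2
  8a + 4b + 2c + d = -32
  64a + 16b + 4c + d = -178
  125a + 25b + 5c + d = -323
Solving the system yields a = -2, b = -2, c = -5, d = 2.
So g(s) = -2s³ - 2s² - 5s + 2.
Check: g(2) = -32. ✓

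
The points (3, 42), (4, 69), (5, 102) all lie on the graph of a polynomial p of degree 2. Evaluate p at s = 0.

-3

Using the Lagrange interpolation formula with nodes 3, 4, 5:
  L_0(s) = (s - 4)(s - 5) / 2
  L_1(s) = (s - 3)(s - 5) / -1
  L_2(s) = (s - 3)(s - 4) / 2
Then p(s) = 42·L_0(s) + 69·L_1(s) + 102·L_2(s).
Expanding and collecting terms gives p(s) = 3s^2 + 6s - 3.
Evaluating at s = 0: p(0) = -3.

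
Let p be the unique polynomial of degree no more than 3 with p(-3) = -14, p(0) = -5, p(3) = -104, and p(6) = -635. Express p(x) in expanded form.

Write p(x) = ax^3 + bx^2 + cx + d. Substituting each data point gives a linear system:
  -27a + 9b - 3c + d = -14
  d = -5
  27a + 9b + 3c + d = -104
  216a + 36b + 6c + d = -635
Solving the system yields a = -2, b = -6, c = 3, d = -5.
So p(x) = -2x^3 - 6x^2 + 3x - 5.
Check: p(-3) = -14. ✓

p(x) = -2x^3 - 6x^2 + 3x - 5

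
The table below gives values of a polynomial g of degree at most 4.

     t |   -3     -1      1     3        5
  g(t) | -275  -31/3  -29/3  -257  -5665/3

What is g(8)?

-36751/3

Write g(t) = at^4 + bt^3 + ct^2 + dt + e. Substituting each data point gives a linear system:
  81a - 27b + 9c - 3d + e = -275
  a - b + c - d + e = -31/3
  a + b + c + d + e = -29/3
  81a + 27b + 9c + 3d + e = -257
  625a + 125b + 25c + 5d + e = -5665/3
Solving the system yields a = -3, b = 1/3, c = -2, d = 0, e = -5.
So g(t) = -3t^4 + (1/3)t^3 - 2t^2 - 5.
Then g(8) = -36751/3.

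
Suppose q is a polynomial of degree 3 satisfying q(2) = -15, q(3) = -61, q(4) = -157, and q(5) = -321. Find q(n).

q(n) = -3n^3 + 2n^2 + n - 1

Using the Lagrange interpolation formula with nodes 2, 3, 4, 5:
  L_0(n) = (n - 3)(n - 4)(n - 5) / -6
  L_1(n) = (n - 2)(n - 4)(n - 5) / 2
  L_2(n) = (n - 2)(n - 3)(n - 5) / -2
  L_3(n) = (n - 2)(n - 3)(n - 4) / 6
Then q(n) = -15·L_0(n) - 61·L_1(n) - 157·L_2(n) - 321·L_3(n).
Expanding and collecting terms gives q(n) = -3n^3 + 2n^2 + n - 1.
Check: q(4) = -157. ✓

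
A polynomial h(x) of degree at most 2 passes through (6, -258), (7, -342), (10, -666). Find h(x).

h(x) = -6x^2 - 6x - 6

Write h(x) = ax^2 + bx + c. Substituting each data point gives a linear system:
  36a + 6b + c = -258
  49a + 7b + c = -342
  100a + 10b + c = -666
Solving the system yields a = -6, b = -6, c = -6.
So h(x) = -6x^2 - 6x - 6.
Check: h(6) = -258. ✓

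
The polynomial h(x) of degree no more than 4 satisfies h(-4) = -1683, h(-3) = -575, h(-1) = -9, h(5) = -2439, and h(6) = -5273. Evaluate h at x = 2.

Write h(x) = ax^4 + bx^3 + cx^2 + dx + e. Substituting each data point gives a linear system:
  256a - 64b + 16c - 4d + e = -1683
  81a - 27b + 9c - 3d + e = -575
  a - b + c - d + e = -9
  625a + 125b + 25c + 5d + e = -2439
  1296a + 216b + 36c + 6d + e = -5273
Solving the system yields a = -5, b = 6, c = -2, d = -3, e = 1.
So h(x) = -5x^4 + 6x^3 - 2x^2 - 3x + 1.
Then h(2) = -45.

-45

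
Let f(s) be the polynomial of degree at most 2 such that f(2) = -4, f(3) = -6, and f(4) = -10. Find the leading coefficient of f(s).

-1

Write f(s) = as^2 + bs + c. Substituting each data point gives a linear system:
  4a + 2b + c = -4
  9a + 3b + c = -6
  16a + 4b + c = -10
Solving the system yields a = -1, b = 3, c = -6.
So f(s) = -s^2 + 3s - 6.
The leading coefficient is -1.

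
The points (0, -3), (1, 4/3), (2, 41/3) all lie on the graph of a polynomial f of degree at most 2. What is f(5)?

296/3

Using the Lagrange interpolation formula with nodes 0, 1, 2:
  L_0(u) = (u - 1)(u - 2) / 2
  L_1(u) = u(u - 2) / -1
  L_2(u) = u(u - 1) / 2
Then f(u) = -3·L_0(u) + 4/3·L_1(u) + 41/3·L_2(u).
Expanding and collecting terms gives f(u) = 4u^2 + (1/3)u - 3.
Evaluating at u = 5: f(5) = 296/3.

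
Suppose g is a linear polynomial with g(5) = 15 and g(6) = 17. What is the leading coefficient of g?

2

Write g(t) = at + b. Substituting each data point gives a linear system:
  5a + b = 15
  6a + b = 17
Solving the system yields a = 2, b = 5.
So g(t) = 2t + 5.
The leading coefficient is 2.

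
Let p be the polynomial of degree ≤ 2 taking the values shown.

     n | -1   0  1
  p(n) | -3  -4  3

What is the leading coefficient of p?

4

Write p(n) = an^2 + bn + c. Substituting each data point gives a linear system:
  a - b + c = -3
  c = -4
  a + b + c = 3
Solving the system yields a = 4, b = 3, c = -4.
So p(n) = 4n^2 + 3n - 4.
The leading coefficient is 4.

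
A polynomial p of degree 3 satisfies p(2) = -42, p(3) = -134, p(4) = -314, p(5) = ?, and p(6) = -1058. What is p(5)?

On equispaced nodes a degree-3 polynomial has vanishing fourth forward difference, so
  p(2) - 4·p(3) + 6·p(4) - 4·p(5) + p(6) = 0.
Substituting the known values and solving for p(5):
  -4·p(5) = 2448
  p(5) = -612.

-612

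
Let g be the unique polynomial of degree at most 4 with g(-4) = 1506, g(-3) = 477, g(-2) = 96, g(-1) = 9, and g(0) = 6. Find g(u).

g(u) = 6u^4 + u^3 + 3u^2 + 5u + 6

Write g(u) = au^4 + bu^3 + cu^2 + du + e. Substituting each data point gives a linear system:
  256a - 64b + 16c - 4d + e = 1506
  81a - 27b + 9c - 3d + e = 477
  16a - 8b + 4c - 2d + e = 96
  a - b + c - d + e = 9
  e = 6
Solving the system yields a = 6, b = 1, c = 3, d = 5, e = 6.
So g(u) = 6u^4 + u^3 + 3u^2 + 5u + 6.
Check: g(-1) = 9. ✓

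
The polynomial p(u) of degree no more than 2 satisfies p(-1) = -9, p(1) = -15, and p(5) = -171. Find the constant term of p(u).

Write p(u) = au^2 + bu + c. Substituting each data point gives a linear system:
  a - b + c = -9
  a + b + c = -15
  25a + 5b + c = -171
Solving the system yields a = -6, b = -3, c = -6.
So p(u) = -6u^2 - 3u - 6.
The constant term is -6.

-6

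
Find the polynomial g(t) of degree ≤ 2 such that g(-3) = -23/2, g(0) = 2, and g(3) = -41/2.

Using the Lagrange interpolation formula with nodes -3, 0, 3:
  L_0(t) = t(t - 3) / 18
  L_1(t) = (t + 3)(t - 3) / -9
  L_2(t) = (t + 3)t / 18
Then g(t) = -23/2·L_0(t) + 2·L_1(t) - 41/2·L_2(t).
Expanding and collecting terms gives g(t) = -2t² - (3/2)t + 2.
Check: g(-3) = -23/2. ✓

g(t) = -2t^2 - (3/2)t + 2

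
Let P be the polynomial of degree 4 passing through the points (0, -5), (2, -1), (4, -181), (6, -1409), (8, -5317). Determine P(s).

Write P(s) = as^4 + bs^3 + cs^2 + ds + e. Substituting each data point gives a linear system:
  e = -5
  16a + 8b + 4c + 2d + e = -1
  256a + 64b + 16c + 4d + e = -181
  1296a + 216b + 36c + 6d + e = -1409
  4096a + 512b + 64c + 8d + e = -5317
Solving the system yields a = -2, b = 6, c = -3, d = 0, e = -5.
So P(s) = -2s⁴ + 6s³ - 3s² - 5.
Check: P(4) = -181. ✓

P(s) = -2s^4 + 6s^3 - 3s^2 - 5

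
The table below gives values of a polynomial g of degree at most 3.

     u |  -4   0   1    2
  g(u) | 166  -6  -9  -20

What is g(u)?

g(u) = -2u^3 + 2u^2 - 3u - 6

Using the Lagrange interpolation formula with nodes -4, 0, 1, 2:
  L_0(u) = u(u - 1)(u - 2) / -120
  L_1(u) = (u + 4)(u - 1)(u - 2) / 8
  L_2(u) = (u + 4)u(u - 2) / -5
  L_3(u) = (u + 4)u(u - 1) / 12
Then g(u) = 166·L_0(u) - 6·L_1(u) - 9·L_2(u) - 20·L_3(u).
Expanding and collecting terms gives g(u) = -2u^3 + 2u^2 - 3u - 6.
Check: g(-4) = 166. ✓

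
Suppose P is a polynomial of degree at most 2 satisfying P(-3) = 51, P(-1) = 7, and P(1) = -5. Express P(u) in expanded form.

P(u) = 4u^2 - 6u - 3

Write P(u) = au^2 + bu + c. Substituting each data point gives a linear system:
  9a - 3b + c = 51
  a - b + c = 7
  a + b + c = -5
Solving the system yields a = 4, b = -6, c = -3.
So P(u) = 4u^2 - 6u - 3.
Check: P(-1) = 7. ✓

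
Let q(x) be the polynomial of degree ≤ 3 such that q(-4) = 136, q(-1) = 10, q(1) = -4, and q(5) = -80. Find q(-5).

Using the Lagrange interpolation formula with nodes -4, -1, 1, 5:
  L_0(x) = (x + 1)(x - 1)(x - 5) / -135
  L_1(x) = (x + 4)(x - 1)(x - 5) / 36
  L_2(x) = (x + 4)(x + 1)(x - 5) / -40
  L_3(x) = (x + 4)(x + 1)(x - 1) / 216
Then q(x) = 136·L_0(x) + 10·L_1(x) - 4·L_2(x) - 80·L_3(x).
Expanding and collecting terms gives q(x) = -x^3 + 3x^2 - 6x.
Evaluating at x = -5: q(-5) = 230.

230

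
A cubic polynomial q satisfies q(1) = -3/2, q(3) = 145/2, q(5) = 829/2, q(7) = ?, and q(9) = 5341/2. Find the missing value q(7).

2433/2

On equispaced nodes a degree-3 polynomial has vanishing fourth forward difference, so
  q(1) - 4·q(3) + 6·q(5) - 4·q(7) + q(9) = 0.
Substituting the known values and solving for q(7):
  -4·q(7) = -4866
  q(7) = 2433/2.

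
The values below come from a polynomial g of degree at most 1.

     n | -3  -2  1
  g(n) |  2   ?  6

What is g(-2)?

The 2 known points determine the degree-1 polynomial uniquely.
Write g(n) = an + b. Substituting each data point gives a linear system:
  -3a + b = 2
  a + b = 6
Solving the system yields a = 1, b = 5.
So g(n) = n + 5.
Then g(-2) = 3.

3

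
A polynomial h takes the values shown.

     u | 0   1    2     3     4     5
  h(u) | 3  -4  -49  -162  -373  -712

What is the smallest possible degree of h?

3

Forward differences of the values at u = 0, 1, 2, 3, 4, 5:
  h  : 3  -4  -49  -162  -373  -712
  Δ  : -7  -45  -113  -211  -339
  Δ^2: -38  -68  -98  -128
  Δ^3: -30  -30  -30
  Δ^4: 0  0
  Δ^5: 0
The third differences are constant (-30) and nonzero, while all higher differences vanish, so the minimal degree is 3.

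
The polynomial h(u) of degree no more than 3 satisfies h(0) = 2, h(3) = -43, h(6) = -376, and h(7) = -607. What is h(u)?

Write h(u) = au^3 + bu^2 + cu + d. Substituting each data point gives a linear system:
  d = 2
  27a + 9b + 3c + d = -43
  216a + 36b + 6c + d = -376
  343a + 49b + 7c + d = -607
Solving the system yields a = -2, b = 2, c = -3, d = 2.
So h(u) = -2u³ + 2u² - 3u + 2.
Check: h(7) = -607. ✓

h(u) = -2u^3 + 2u^2 - 3u + 2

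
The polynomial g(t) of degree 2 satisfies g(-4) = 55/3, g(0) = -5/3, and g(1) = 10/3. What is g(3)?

76/3

Write g(t) = at^2 + bt + c. Substituting each data point gives a linear system:
  16a - 4b + c = 55/3
  c = -5/3
  a + b + c = 10/3
Solving the system yields a = 2, b = 3, c = -5/3.
So g(t) = 2t^2 + 3t - 5/3.
Then g(3) = 76/3.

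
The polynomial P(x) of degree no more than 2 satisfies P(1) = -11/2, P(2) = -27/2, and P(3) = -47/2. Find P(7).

Write P(x) = ax^2 + bx + c. Substituting each data point gives a linear system:
  a + b + c = -11/2
  4a + 2b + c = -27/2
  9a + 3b + c = -47/2
Solving the system yields a = -1, b = -5, c = 1/2.
So P(x) = -x² - 5x + 1/2.
Then P(7) = -167/2.

-167/2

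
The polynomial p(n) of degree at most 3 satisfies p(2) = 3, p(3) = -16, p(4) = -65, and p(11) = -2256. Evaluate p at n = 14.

Using the Lagrange interpolation formula with nodes 2, 3, 4, 11:
  L_0(n) = (n - 3)(n - 4)(n - 11) / -18
  L_1(n) = (n - 2)(n - 4)(n - 11) / 8
  L_2(n) = (n - 2)(n - 3)(n - 11) / -14
  L_3(n) = (n - 2)(n - 3)(n - 4) / 504
Then p(n) = 3·L_0(n) - 16·L_1(n) - 65·L_2(n) - 2256·L_3(n).
Expanding and collecting terms gives p(n) = -2n³ + 3n² + 4n - 1.
Evaluating at n = 14: p(14) = -4845.

-4845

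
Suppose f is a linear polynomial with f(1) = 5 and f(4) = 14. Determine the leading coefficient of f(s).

3

Write f(s) = as + b. Substituting each data point gives a linear system:
  a + b = 5
  4a + b = 14
Solving the system yields a = 3, b = 2.
So f(s) = 3s + 2.
The leading coefficient is 3.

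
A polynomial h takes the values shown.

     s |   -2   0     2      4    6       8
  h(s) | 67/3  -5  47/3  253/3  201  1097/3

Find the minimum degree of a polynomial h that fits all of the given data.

Forward differences of the values at s = -2, 0, 2, 4, 6, 8:
  h  : 67/3  -5  47/3  253/3  201  1097/3
  Δ  : -82/3  62/3  206/3  350/3  494/3
  Δ^2: 48  48  48  48
  Δ^3: 0  0  0
  Δ^4: 0  0
  Δ^5: 0
The second differences are constant (48) and nonzero, while all higher differences vanish, so the minimal degree is 2.

2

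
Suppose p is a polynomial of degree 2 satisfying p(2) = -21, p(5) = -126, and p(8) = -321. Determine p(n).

Write p(n) = an^2 + bn + c. Substituting each data point gives a linear system:
  4a + 2b + c = -21
  25a + 5b + c = -126
  64a + 8b + c = -321
Solving the system yields a = -5, b = 0, c = -1.
So p(n) = -5n² - 1.
Check: p(2) = -21. ✓

p(n) = -5n^2 - 1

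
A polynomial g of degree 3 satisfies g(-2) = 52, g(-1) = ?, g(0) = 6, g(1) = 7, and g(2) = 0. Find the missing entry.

15

On equispaced nodes a degree-3 polynomial has vanishing fourth forward difference, so
  g(-2) - 4·g(-1) + 6·g(0) - 4·g(1) + g(2) = 0.
Substituting the known values and solving for g(-1):
  -4·g(-1) = -60
  g(-1) = 15.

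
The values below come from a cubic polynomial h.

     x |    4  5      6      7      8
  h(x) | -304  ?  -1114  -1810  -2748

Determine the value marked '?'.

The 4 known points determine the degree-3 polynomial uniquely.
Write h(x) = ax^3 + bx^2 + cx + d. Substituting each data point gives a linear system:
  64a + 16b + 4c + d = -304
  216a + 36b + 6c + d = -1114
  343a + 49b + 7c + d = -1810
  512a + 64b + 8c + d = -2748
Solving the system yields a = -6, b = 5, c = 1, d = -4.
So h(x) = -6x^3 + 5x^2 + x - 4.
Then h(5) = -624.

-624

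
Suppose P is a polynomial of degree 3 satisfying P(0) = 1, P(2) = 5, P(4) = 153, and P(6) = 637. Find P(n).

P(n) = 4n^3 - 6n^2 - 2n + 1

Write P(n) = an^3 + bn^2 + cn + d. Substituting each data point gives a linear system:
  d = 1
  8a + 4b + 2c + d = 5
  64a + 16b + 4c + d = 153
  216a + 36b + 6c + d = 637
Solving the system yields a = 4, b = -6, c = -2, d = 1.
So P(n) = 4n³ - 6n² - 2n + 1.
Check: P(0) = 1. ✓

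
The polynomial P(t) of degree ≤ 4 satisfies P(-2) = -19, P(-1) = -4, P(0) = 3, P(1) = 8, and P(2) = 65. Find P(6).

3573

Using the Lagrange interpolation formula with nodes -2, -1, 0, 1, 2:
  L_0(t) = (t + 1)t(t - 1)(t - 2) / 24
  L_1(t) = (t + 2)t(t - 1)(t - 2) / -6
  L_2(t) = (t + 2)(t + 1)(t - 1)(t - 2) / 4
  L_3(t) = (t + 2)(t + 1)t(t - 2) / -6
  L_4(t) = (t + 2)(t + 1)t(t - 1) / 24
Then P(t) = -19·L_0(t) - 4·L_1(t) + 3·L_2(t) + 8·L_3(t) + 65·L_4(t).
Expanding and collecting terms gives P(t) = 2t⁴ + 5t³ - 3t² + t + 3.
Evaluating at t = 6: P(6) = 3573.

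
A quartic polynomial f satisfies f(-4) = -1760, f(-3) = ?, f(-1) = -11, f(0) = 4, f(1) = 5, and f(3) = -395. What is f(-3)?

-587

The 5 known points determine the degree-4 polynomial uniquely.
Write f(x) = ax^4 + bx^3 + cx^2 + dx + e. Substituting each data point gives a linear system:
  256a - 64b + 16c - 4d + e = -1760
  a - b + c - d + e = -11
  e = 4
  a + b + c + d + e = 5
  81a + 27b + 9c + 3d + e = -395
Solving the system yields a = -6, b = 3, c = -1, d = 5, e = 4.
So f(x) = -6x⁴ + 3x³ - x² + 5x + 4.
Then f(-3) = -587.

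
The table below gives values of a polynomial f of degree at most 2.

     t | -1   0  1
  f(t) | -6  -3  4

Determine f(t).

Write f(t) = at^2 + bt + c. Substituting each data point gives a linear system:
  a - b + c = -6
  c = -3
  a + b + c = 4
Solving the system yields a = 2, b = 5, c = -3.
So f(t) = 2t^2 + 5t - 3.
Check: f(0) = -3. ✓

f(t) = 2t^2 + 5t - 3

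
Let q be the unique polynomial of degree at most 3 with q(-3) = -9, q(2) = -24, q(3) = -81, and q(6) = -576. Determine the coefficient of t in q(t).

Write q(t) = at^3 + bt^2 + ct + d. Substituting each data point gives a linear system:
  -27a + 9b - 3c + d = -9
  8a + 4b + 2c + d = -24
  27a + 9b + 3c + d = -81
  216a + 36b + 6c + d = -576
Solving the system yields a = -2, b = -5, c = 6, d = 0.
So q(t) = -2t^3 - 5t^2 + 6t.
The coefficient of t is 6.

6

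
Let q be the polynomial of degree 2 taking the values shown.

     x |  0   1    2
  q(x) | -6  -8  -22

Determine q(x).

Using the Lagrange interpolation formula with nodes 0, 1, 2:
  L_0(x) = (x - 1)(x - 2) / 2
  L_1(x) = x(x - 2) / -1
  L_2(x) = x(x - 1) / 2
Then q(x) = -6·L_0(x) - 8·L_1(x) - 22·L_2(x).
Expanding and collecting terms gives q(x) = -6x^2 + 4x - 6.
Check: q(0) = -6. ✓

q(x) = -6x^2 + 4x - 6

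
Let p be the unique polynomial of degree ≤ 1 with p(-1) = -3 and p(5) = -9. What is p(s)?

p(s) = -s - 4

Write p(s) = as + b. Substituting each data point gives a linear system:
  -a + b = -3
  5a + b = -9
Solving the system yields a = -1, b = -4.
So p(s) = -s - 4.
Check: p(5) = -9. ✓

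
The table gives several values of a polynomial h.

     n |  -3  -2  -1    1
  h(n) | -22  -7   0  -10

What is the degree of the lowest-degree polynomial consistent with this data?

Divided differences on the nodes -3, -2, -1, 1:
  order 0: -22  -7  0  -10
  order 1: 15  7  -5
  order 2: -4  -4
  order 3: 0
The order-2 divided differences are all -4 (nonzero) and every higher order vanishes, so the data lies on a polynomial of degree exactly 2.

2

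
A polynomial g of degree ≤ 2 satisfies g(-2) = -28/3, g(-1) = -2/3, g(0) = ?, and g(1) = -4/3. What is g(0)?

2

The 3 known points determine the degree-2 polynomial uniquely.
Write g(u) = au^2 + bu + c. Substituting each data point gives a linear system:
  4a - 2b + c = -28/3
  a - b + c = -2/3
  a + b + c = -4/3
Solving the system yields a = -3, b = -1/3, c = 2.
So g(u) = -3u² - (1/3)u + 2.
Then g(0) = 2.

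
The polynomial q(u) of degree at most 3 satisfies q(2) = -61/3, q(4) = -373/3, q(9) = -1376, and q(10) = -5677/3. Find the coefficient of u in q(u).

-6

Write q(u) = au^3 + bu^2 + cu + d. Substituting each data point gives a linear system:
  8a + 4b + 2c + d = -61/3
  64a + 16b + 4c + d = -373/3
  729a + 81b + 9c + d = -1376
  1000a + 100b + 10c + d = -5677/3
Solving the system yields a = -2, b = 5/3, c = -6, d = 1.
So q(u) = -2u^3 + (5/3)u^2 - 6u + 1.
The coefficient of u is -6.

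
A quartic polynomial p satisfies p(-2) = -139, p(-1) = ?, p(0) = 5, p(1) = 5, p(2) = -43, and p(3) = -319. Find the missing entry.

-7

On equispaced nodes a degree-4 polynomial has vanishing fifth forward difference, so
  - p(-2) + 5·p(-1) - 10·p(0) + 10·p(1) - 5·p(2) + p(3) = 0.
Substituting the known values and solving for p(-1):
  5·p(-1) = -35
  p(-1) = -7.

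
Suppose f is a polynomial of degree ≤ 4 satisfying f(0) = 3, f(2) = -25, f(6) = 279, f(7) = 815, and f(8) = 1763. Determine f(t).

Write f(t) = at^4 + bt^3 + ct^2 + dt + e. Substituting each data point gives a linear system:
  e = 3
  16a + 8b + 4c + 2d + e = -25
  1296a + 216b + 36c + 6d + e = 279
  2401a + 343b + 49c + 7d + e = 815
  4096a + 512b + 64c + 8d + e = 1763
Solving the system yields a = 1, b = -4, c = -5, d = 4, e = 3.
So f(t) = t⁴ - 4t³ - 5t² + 4t + 3.
Check: f(2) = -25. ✓

f(t) = t^4 - 4t^3 - 5t^2 + 4t + 3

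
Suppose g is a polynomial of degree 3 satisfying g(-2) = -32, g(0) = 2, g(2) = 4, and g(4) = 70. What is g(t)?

Using the Lagrange interpolation formula with nodes -2, 0, 2, 4:
  L_0(t) = t(t - 2)(t - 4) / -48
  L_1(t) = (t + 2)(t - 2)(t - 4) / 16
  L_2(t) = (t + 2)t(t - 4) / -16
  L_3(t) = (t + 2)t(t - 2) / 48
Then g(t) = -32·L_0(t) + 2·L_1(t) + 4·L_2(t) + 70·L_3(t).
Expanding and collecting terms gives g(t) = 2t^3 - 4t^2 + t + 2.
Check: g(2) = 4. ✓

g(t) = 2t^3 - 4t^2 + t + 2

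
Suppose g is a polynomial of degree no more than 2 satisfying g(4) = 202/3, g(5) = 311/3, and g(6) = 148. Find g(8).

782/3

Write g(x) = ax^2 + bx + c. Substituting each data point gives a linear system:
  16a + 4b + c = 202/3
  25a + 5b + c = 311/3
  36a + 6b + c = 148
Solving the system yields a = 4, b = 1/3, c = 2.
So g(x) = 4x^2 + (1/3)x + 2.
Then g(8) = 782/3.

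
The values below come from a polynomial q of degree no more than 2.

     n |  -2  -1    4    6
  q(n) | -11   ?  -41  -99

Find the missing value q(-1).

The 3 known points determine the degree-2 polynomial uniquely.
Write q(n) = an^2 + bn + c. Substituting each data point gives a linear system:
  4a - 2b + c = -11
  16a + 4b + c = -41
  36a + 6b + c = -99
Solving the system yields a = -3, b = 1, c = 3.
So q(n) = -3n² + n + 3.
Then q(-1) = -1.

-1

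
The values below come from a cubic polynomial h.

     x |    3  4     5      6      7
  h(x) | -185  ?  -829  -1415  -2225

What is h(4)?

-431

The 4 known points determine the degree-3 polynomial uniquely.
Write h(x) = ax^3 + bx^2 + cx + d. Substituting each data point gives a linear system:
  27a + 9b + 3c + d = -185
  125a + 25b + 5c + d = -829
  216a + 36b + 6c + d = -1415
  343a + 49b + 7c + d = -2225
Solving the system yields a = -6, b = -4, c = 4, d = 1.
So h(x) = -6x^3 - 4x^2 + 4x + 1.
Then h(4) = -431.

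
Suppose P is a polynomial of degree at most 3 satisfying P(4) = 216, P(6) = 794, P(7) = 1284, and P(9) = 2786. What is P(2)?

14

Write P(t) = at^3 + bt^2 + ct + d. Substituting each data point gives a linear system:
  64a + 16b + 4c + d = 216
  216a + 36b + 6c + d = 794
  343a + 49b + 7c + d = 1284
  729a + 81b + 9c + d = 2786
Solving the system yields a = 4, b = -1, c = -5, d = -4.
So P(t) = 4t^3 - t^2 - 5t - 4.
Then P(2) = 14.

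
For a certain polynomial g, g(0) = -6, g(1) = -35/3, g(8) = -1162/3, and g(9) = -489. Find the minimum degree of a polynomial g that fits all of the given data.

Divided differences on the nodes 0, 1, 8, 9:
  order 0: -6  -35/3  -1162/3  -489
  order 1: -17/3  -161/3  -305/3
  order 2: -6  -6
  order 3: 0
The order-2 divided differences are all -6 (nonzero) and every higher order vanishes, so the data lies on a polynomial of degree exactly 2.

2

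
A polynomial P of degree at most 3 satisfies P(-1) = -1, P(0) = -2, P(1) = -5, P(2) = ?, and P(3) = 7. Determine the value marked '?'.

-4

The 4 known points determine the degree-3 polynomial uniquely.
Write P(t) = at^3 + bt^2 + ct + d. Substituting each data point gives a linear system:
  -a + b - c + d = -1
  d = -2
  a + b + c + d = -5
  27a + 9b + 3c + d = 7
Solving the system yields a = 1, b = -1, c = -3, d = -2.
So P(t) = t^3 - t^2 - 3t - 2.
Then P(2) = -4.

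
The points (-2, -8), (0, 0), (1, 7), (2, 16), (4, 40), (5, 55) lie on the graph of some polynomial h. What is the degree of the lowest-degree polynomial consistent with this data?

Divided differences on the nodes -2, 0, 1, 2, 4, 5:
  order 0: -8  0  7  16  40  55
  order 1: 4  7  9  12  15
  order 2: 1  1  1  1
  order 3: 0  0  0
  order 4: 0  0
  order 5: 0
The order-2 divided differences are all 1 (nonzero) and every higher order vanishes, so the data lies on a polynomial of degree exactly 2.

2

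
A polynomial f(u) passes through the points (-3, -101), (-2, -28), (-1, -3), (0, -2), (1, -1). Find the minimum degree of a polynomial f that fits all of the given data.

3

Forward differences of the values at u = -3, -2, -1, 0, 1:
  f  : -101  -28  -3  -2  -1
  Δ  : 73  25  1  1
  Δ^2: -48  -24  0
  Δ^3: 24  24
  Δ^4: 0
The third differences are constant (24) and nonzero, while all higher differences vanish, so the minimal degree is 3.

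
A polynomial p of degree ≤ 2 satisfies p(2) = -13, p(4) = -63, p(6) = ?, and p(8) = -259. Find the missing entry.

-145

The 3 known points determine the degree-2 polynomial uniquely.
Write p(u) = au^2 + bu + c. Substituting each data point gives a linear system:
  4a + 2b + c = -13
  16a + 4b + c = -63
  64a + 8b + c = -259
Solving the system yields a = -4, b = -1, c = 5.
So p(u) = -4u^2 - u + 5.
Then p(6) = -145.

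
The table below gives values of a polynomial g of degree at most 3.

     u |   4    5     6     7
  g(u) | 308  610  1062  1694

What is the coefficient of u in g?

-3

Write g(u) = au^3 + bu^2 + cu + d. Substituting each data point gives a linear system:
  64a + 16b + 4c + d = 308
  125a + 25b + 5c + d = 610
  216a + 36b + 6c + d = 1062
  343a + 49b + 7c + d = 1694
Solving the system yields a = 5, b = 0, c = -3, d = 0.
So g(u) = 5u³ - 3u.
The coefficient of u is -3.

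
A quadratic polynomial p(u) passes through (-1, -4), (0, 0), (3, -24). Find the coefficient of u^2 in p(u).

Write p(u) = au^2 + bu + c. Substituting each data point gives a linear system:
  a - b + c = -4
  c = 0
  9a + 3b + c = -24
Solving the system yields a = -3, b = 1, c = 0.
So p(u) = -3u^2 + u.
The leading coefficient is -3.

-3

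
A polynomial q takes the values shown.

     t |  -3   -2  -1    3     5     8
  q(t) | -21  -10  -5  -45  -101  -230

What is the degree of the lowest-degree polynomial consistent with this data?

Divided differences on the nodes -3, -2, -1, 3, 5, 8:
  order 0: -21  -10  -5  -45  -101  -230
  order 1: 11  5  -10  -28  -43
  order 2: -3  -3  -3  -3
  order 3: 0  0  0
  order 4: 0  0
  order 5: 0
The order-2 divided differences are all -3 (nonzero) and every higher order vanishes, so the data lies on a polynomial of degree exactly 2.

2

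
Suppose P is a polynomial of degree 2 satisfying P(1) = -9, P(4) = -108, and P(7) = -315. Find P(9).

-513

Write P(n) = an^2 + bn + c. Substituting each data point gives a linear system:
  a + b + c = -9
  16a + 4b + c = -108
  49a + 7b + c = -315
Solving the system yields a = -6, b = -3, c = 0.
So P(n) = -6n^2 - 3n.
Then P(9) = -513.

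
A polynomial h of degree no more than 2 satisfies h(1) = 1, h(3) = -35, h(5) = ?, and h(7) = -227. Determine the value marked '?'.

On equispaced nodes a degree-2 polynomial has vanishing third forward difference, so
  - h(1) + 3·h(3) - 3·h(5) + h(7) = 0.
Substituting the known values and solving for h(5):
  -3·h(5) = 333
  h(5) = -111.

-111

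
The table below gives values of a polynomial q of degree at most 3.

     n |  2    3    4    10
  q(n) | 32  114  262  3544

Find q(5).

Write q(n) = an^3 + bn^2 + cn + d. Substituting each data point gives a linear system:
  8a + 4b + 2c + d = 32
  27a + 9b + 3c + d = 114
  64a + 16b + 4c + d = 262
  1000a + 100b + 10c + d = 3544
Solving the system yields a = 3, b = 6, c = -5, d = -6.
So q(n) = 3n³ + 6n² - 5n - 6.
Then q(5) = 494.

494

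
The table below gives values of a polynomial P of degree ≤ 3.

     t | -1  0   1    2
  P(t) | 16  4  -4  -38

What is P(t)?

Using the Lagrange interpolation formula with nodes -1, 0, 1, 2:
  L_0(t) = t(t - 1)(t - 2) / -6
  L_1(t) = (t + 1)(t - 1)(t - 2) / 2
  L_2(t) = (t + 1)t(t - 2) / -2
  L_3(t) = (t + 1)t(t - 1) / 6
Then P(t) = 16·L_0(t) + 4·L_1(t) - 4·L_2(t) - 38·L_3(t).
Expanding and collecting terms gives P(t) = -5t³ + 2t² - 5t + 4.
Check: P(-1) = 16. ✓

P(t) = -5t^3 + 2t^2 - 5t + 4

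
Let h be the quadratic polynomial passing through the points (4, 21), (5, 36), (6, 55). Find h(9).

136

Write h(t) = at^2 + bt + c. Substituting each data point gives a linear system:
  16a + 4b + c = 21
  25a + 5b + c = 36
  36a + 6b + c = 55
Solving the system yields a = 2, b = -3, c = 1.
So h(t) = 2t^2 - 3t + 1.
Then h(9) = 136.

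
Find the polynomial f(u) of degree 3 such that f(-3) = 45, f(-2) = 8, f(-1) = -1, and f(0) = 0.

f(u) = -3u^3 - 4u^2

Write f(u) = au^3 + bu^2 + cu + d. Substituting each data point gives a linear system:
  -27a + 9b - 3c + d = 45
  -8a + 4b - 2c + d = 8
  -a + b - c + d = -1
  d = 0
Solving the system yields a = -3, b = -4, c = 0, d = 0.
So f(u) = -3u³ - 4u².
Check: f(-1) = -1. ✓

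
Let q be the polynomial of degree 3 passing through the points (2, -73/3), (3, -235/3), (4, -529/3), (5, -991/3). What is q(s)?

q(s) = -2s^3 - 4s^2 + 4s - 1/3

Using the Lagrange interpolation formula with nodes 2, 3, 4, 5:
  L_0(s) = (s - 3)(s - 4)(s - 5) / -6
  L_1(s) = (s - 2)(s - 4)(s - 5) / 2
  L_2(s) = (s - 2)(s - 3)(s - 5) / -2
  L_3(s) = (s - 2)(s - 3)(s - 4) / 6
Then q(s) = -73/3·L_0(s) - 235/3·L_1(s) - 529/3·L_2(s) - 991/3·L_3(s).
Expanding and collecting terms gives q(s) = -2s^3 - 4s^2 + 4s - 1/3.
Check: q(4) = -529/3. ✓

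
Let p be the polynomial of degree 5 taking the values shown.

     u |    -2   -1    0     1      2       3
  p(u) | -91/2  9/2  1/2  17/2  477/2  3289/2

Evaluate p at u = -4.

-6903/2

Forward differences of the values at u = -2, -1, 0, 1, 2, 3:
  p  : -91/2  9/2  1/2  17/2  477/2  3289/2
  Δ  : 50  -4  8  230  1406
  Δ^2: -54  12  222  1176
  Δ^3: 66  210  954
  Δ^4: 144  744
  Δ^5: 600
The fifth differences are constant, confirming degree 5.
Interpolating (Newton forward form) and evaluating at u = -4 gives p(-4) = -6903/2.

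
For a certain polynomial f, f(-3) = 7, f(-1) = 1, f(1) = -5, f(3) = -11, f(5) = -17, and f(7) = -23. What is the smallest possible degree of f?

1

Forward differences of the values at t = -3, -1, 1, 3, 5, 7:
  f  : 7  1  -5  -11  -17  -23
  Δ  : -6  -6  -6  -6  -6
  Δ^2: 0  0  0  0
  Δ^3: 0  0  0
  Δ^4: 0  0
  Δ^5: 0
The first differences are constant (-6) and nonzero, while all higher differences vanish, so the minimal degree is 1.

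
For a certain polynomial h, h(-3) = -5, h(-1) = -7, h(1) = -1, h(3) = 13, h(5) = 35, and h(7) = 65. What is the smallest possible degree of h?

2

Forward differences of the values at t = -3, -1, 1, 3, 5, 7:
  h  : -5  -7  -1  13  35  65
  Δ  : -2  6  14  22  30
  Δ^2: 8  8  8  8
  Δ^3: 0  0  0
  Δ^4: 0  0
  Δ^5: 0
The second differences are constant (8) and nonzero, while all higher differences vanish, so the minimal degree is 2.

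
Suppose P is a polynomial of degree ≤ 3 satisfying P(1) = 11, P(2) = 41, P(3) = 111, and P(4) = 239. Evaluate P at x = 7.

Write P(x) = ax^3 + bx^2 + cx + d. Substituting each data point gives a linear system:
  a + b + c + d = 11
  8a + 4b + 2c + d = 41
  27a + 9b + 3c + d = 111
  64a + 16b + 4c + d = 239
Solving the system yields a = 3, b = 2, c = 3, d = 3.
So P(x) = 3x^3 + 2x^2 + 3x + 3.
Then P(7) = 1151.

1151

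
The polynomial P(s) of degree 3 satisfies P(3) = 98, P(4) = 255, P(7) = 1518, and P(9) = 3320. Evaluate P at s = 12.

8063

Write P(s) = as^3 + bs^2 + cs + d. Substituting each data point gives a linear system:
  27a + 9b + 3c + d = 98
  64a + 16b + 4c + d = 255
  343a + 49b + 7c + d = 1518
  729a + 81b + 9c + d = 3320
Solving the system yields a = 5, b = -4, c = 0, d = -1.
So P(s) = 5s³ - 4s² - 1.
Then P(12) = 8063.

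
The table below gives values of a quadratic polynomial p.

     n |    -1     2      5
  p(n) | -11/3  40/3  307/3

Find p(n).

p(n) = 4n^2 + (5/3)n - 6

Using the Lagrange interpolation formula with nodes -1, 2, 5:
  L_0(n) = (n - 2)(n - 5) / 18
  L_1(n) = (n + 1)(n - 5) / -9
  L_2(n) = (n + 1)(n - 2) / 18
Then p(n) = -11/3·L_0(n) + 40/3·L_1(n) + 307/3·L_2(n).
Expanding and collecting terms gives p(n) = 4n^2 + (5/3)n - 6.
Check: p(2) = 40/3. ✓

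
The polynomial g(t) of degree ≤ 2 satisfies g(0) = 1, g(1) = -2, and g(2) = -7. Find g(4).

Forward differences of the values at t = 0, 1, 2:
  g  : 1  -2  -7
  Δ  : -3  -5
  Δ^2: -2
The second differences are constant, confirming degree 2.
Interpolating (Newton forward form) and evaluating at t = 4 gives g(4) = -23.

-23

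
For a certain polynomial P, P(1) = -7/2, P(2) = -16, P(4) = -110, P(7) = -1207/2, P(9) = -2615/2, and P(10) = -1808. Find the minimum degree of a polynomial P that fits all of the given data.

3

Divided differences on the nodes 1, 2, 4, 7, 9, 10:
  order 0: -7/2  -16  -110  -1207/2  -2615/2  -1808
  order 1: -25/2  -47  -329/2  -352  -1001/2
  order 2: -23/2  -47/2  -75/2  -99/2
  order 3: -2  -2  -2
  order 4: 0  0
  order 5: 0
The order-3 divided differences are all -2 (nonzero) and every higher order vanishes, so the data lies on a polynomial of degree exactly 3.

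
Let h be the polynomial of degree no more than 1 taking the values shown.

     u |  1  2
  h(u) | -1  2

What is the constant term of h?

Write h(u) = au + b. Substituting each data point gives a linear system:
  a + b = -1
  2a + b = 2
Solving the system yields a = 3, b = -4.
So h(u) = 3u - 4.
The constant term is -4.

-4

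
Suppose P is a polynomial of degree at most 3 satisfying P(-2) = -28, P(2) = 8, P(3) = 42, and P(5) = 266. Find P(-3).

Write P(x) = ax^3 + bx^2 + cx + d. Substituting each data point gives a linear system:
  -8a + 4b - 2c + d = -28
  8a + 4b + 2c + d = 8
  27a + 9b + 3c + d = 42
  125a + 25b + 5c + d = 266
Solving the system yields a = 3, b = -4, c = -3, d = 6.
So P(x) = 3x^3 - 4x^2 - 3x + 6.
Then P(-3) = -102.

-102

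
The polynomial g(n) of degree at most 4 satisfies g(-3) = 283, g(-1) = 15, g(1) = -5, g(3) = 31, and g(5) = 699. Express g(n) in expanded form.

Write g(n) = an^4 + bn^3 + cn^2 + dn + e. Substituting each data point gives a linear system:
  81a - 27b + 9c - 3d + e = 283
  a - b + c - d + e = 15
  a + b + c + d + e = -5
  81a + 27b + 9c + 3d + e = 31
  625a + 125b + 25c + 5d + e = 699
Solving the system yields a = 2, b = -4, c = -1, d = -6, e = 4.
So g(n) = 2n⁴ - 4n³ - n² - 6n + 4.
Check: g(-3) = 283. ✓

g(n) = 2n^4 - 4n^3 - n^2 - 6n + 4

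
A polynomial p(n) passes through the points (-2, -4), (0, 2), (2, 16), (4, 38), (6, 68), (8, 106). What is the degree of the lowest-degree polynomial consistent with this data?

Forward differences of the values at n = -2, 0, 2, 4, 6, 8:
  p  : -4  2  16  38  68  106
  Δ  : 6  14  22  30  38
  Δ^2: 8  8  8  8
  Δ^3: 0  0  0
  Δ^4: 0  0
  Δ^5: 0
The second differences are constant (8) and nonzero, while all higher differences vanish, so the minimal degree is 2.

2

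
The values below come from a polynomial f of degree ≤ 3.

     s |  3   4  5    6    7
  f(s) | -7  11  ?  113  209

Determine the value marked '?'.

49

The 4 known points determine the degree-3 polynomial uniquely.
Write f(s) = as^3 + bs^2 + cs + d. Substituting each data point gives a linear system:
  27a + 9b + 3c + d = -7
  64a + 16b + 4c + d = 11
  216a + 36b + 6c + d = 113
  343a + 49b + 7c + d = 209
Solving the system yields a = 1, b = -2, c = -5, d = -1.
So f(s) = s³ - 2s² - 5s - 1.
Then f(5) = 49.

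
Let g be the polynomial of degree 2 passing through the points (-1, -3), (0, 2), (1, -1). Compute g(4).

Write g(s) = as^2 + bs + c. Substituting each data point gives a linear system:
  a - b + c = -3
  c = 2
  a + b + c = -1
Solving the system yields a = -4, b = 1, c = 2.
So g(s) = -4s^2 + s + 2.
Then g(4) = -58.

-58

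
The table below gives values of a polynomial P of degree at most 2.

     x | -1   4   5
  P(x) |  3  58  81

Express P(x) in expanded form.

P(x) = 2x^2 + 5x + 6

Write P(x) = ax^2 + bx + c. Substituting each data point gives a linear system:
  a - b + c = 3
  16a + 4b + c = 58
  25a + 5b + c = 81
Solving the system yields a = 2, b = 5, c = 6.
So P(x) = 2x^2 + 5x + 6.
Check: P(-1) = 3. ✓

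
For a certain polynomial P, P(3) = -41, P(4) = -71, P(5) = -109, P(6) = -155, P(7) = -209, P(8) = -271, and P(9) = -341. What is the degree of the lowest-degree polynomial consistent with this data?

2

Forward differences of the values at u = 3, 4, 5, 6, 7, 8, 9:
  P  : -41  -71  -109  -155  -209  -271  -341
  Δ  : -30  -38  -46  -54  -62  -70
  Δ^2: -8  -8  -8  -8  -8
  Δ^3: 0  0  0  0
  Δ^4: 0  0  0
  Δ^5: 0  0
  Δ^6: 0
The second differences are constant (-8) and nonzero, while all higher differences vanish, so the minimal degree is 2.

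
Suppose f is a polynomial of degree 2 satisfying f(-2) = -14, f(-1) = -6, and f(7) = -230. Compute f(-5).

-86

Using the Lagrange interpolation formula with nodes -2, -1, 7:
  L_0(u) = (u + 1)(u - 7) / 9
  L_1(u) = (u + 2)(u - 7) / -8
  L_2(u) = (u + 2)(u + 1) / 72
Then f(u) = -14·L_0(u) - 6·L_1(u) - 230·L_2(u).
Expanding and collecting terms gives f(u) = -4u^2 - 4u - 6.
Evaluating at u = -5: f(-5) = -86.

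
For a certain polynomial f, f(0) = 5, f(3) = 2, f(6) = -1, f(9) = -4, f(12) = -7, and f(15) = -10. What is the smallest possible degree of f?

Forward differences of the values at s = 0, 3, 6, 9, 12, 15:
  f  : 5  2  -1  -4  -7  -10
  Δ  : -3  -3  -3  -3  -3
  Δ^2: 0  0  0  0
  Δ^3: 0  0  0
  Δ^4: 0  0
  Δ^5: 0
The first differences are constant (-3) and nonzero, while all higher differences vanish, so the minimal degree is 1.

1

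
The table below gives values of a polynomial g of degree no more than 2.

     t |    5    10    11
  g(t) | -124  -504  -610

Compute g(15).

-1134

Using the Lagrange interpolation formula with nodes 5, 10, 11:
  L_0(t) = (t - 10)(t - 11) / 30
  L_1(t) = (t - 5)(t - 11) / -5
  L_2(t) = (t - 5)(t - 10) / 6
Then g(t) = -124·L_0(t) - 504·L_1(t) - 610·L_2(t).
Expanding and collecting terms gives g(t) = -5t^2 - t + 6.
Evaluating at t = 15: g(15) = -1134.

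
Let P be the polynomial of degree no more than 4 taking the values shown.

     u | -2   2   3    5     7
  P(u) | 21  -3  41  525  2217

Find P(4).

189

Write P(u) = au^4 + bu^3 + cu^2 + du + e. Substituting each data point gives a linear system:
  16a - 8b + 4c - 2d + e = 21
  16a + 8b + 4c + 2d + e = -3
  81a + 27b + 9c + 3d + e = 41
  625a + 125b + 25c + 5d + e = 525
  2401a + 343b + 49c + 7d + e = 2217
Solving the system yields a = 1, b = 0, c = -3, d = -6, e = 5.
So P(u) = u^4 - 3u^2 - 6u + 5.
Then P(4) = 189.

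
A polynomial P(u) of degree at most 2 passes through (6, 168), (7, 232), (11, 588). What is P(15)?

Using the Lagrange interpolation formula with nodes 6, 7, 11:
  L_0(u) = (u - 7)(u - 11) / 5
  L_1(u) = (u - 6)(u - 11) / -4
  L_2(u) = (u - 6)(u - 7) / 20
Then P(u) = 168·L_0(u) + 232·L_1(u) + 588·L_2(u).
Expanding and collecting terms gives P(u) = 5u^2 - u - 6.
Evaluating at u = 15: P(15) = 1104.

1104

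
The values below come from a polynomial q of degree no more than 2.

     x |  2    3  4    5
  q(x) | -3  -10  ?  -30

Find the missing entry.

-19

On equispaced nodes a degree-2 polynomial has vanishing third forward difference, so
  - q(2) + 3·q(3) - 3·q(4) + q(5) = 0.
Substituting the known values and solving for q(4):
  -3·q(4) = 57
  q(4) = -19.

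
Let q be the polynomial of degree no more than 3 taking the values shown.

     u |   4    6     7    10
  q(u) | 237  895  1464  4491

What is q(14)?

Write q(u) = au^3 + bu^2 + cu + d. Substituting each data point gives a linear system:
  64a + 16b + 4c + d = 237
  216a + 36b + 6c + d = 895
  343a + 49b + 7c + d = 1464
  1000a + 100b + 10c + d = 4491
Solving the system yields a = 5, b = -5, c = -1, d = 1.
So q(u) = 5u³ - 5u² - u + 1.
Then q(14) = 12727.

12727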